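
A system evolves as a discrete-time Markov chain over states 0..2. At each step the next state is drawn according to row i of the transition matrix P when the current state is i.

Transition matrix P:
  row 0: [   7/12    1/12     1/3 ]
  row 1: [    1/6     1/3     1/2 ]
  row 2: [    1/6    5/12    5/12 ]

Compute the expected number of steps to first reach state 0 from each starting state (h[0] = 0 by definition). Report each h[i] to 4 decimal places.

h = [0.0000, 6.0000, 6.0000]

First-step conditioning: h[0] = 0; for i ≠ 0, h[i] = 1 + Σ_k P[i][k]·h[k].
  h[1] = 1 + 1/3·h[1] + 1/2·h[2]
  h[2] = 1 + 5/12·h[1] + 5/12·h[2]
Solving the 2×2 linear system over states ≠ 0 gives exactly h = [0, 6, 6] (h[0] = 0 is the target).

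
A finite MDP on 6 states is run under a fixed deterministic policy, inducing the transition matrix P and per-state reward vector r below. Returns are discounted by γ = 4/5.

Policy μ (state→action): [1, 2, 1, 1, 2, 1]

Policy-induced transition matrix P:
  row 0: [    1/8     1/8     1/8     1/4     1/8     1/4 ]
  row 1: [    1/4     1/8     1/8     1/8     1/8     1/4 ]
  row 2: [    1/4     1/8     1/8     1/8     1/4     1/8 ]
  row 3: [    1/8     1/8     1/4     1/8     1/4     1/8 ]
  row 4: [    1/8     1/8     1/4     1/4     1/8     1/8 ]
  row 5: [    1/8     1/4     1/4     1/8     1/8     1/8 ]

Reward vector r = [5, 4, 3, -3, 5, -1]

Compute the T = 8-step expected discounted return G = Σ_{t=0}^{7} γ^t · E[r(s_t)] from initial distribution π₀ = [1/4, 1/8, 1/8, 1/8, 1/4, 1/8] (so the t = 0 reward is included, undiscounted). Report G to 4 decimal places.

t=0: π = [0.2500, 0.1250, 0.1250, 0.1250, 0.2500, 0.1250], E[r] = 2.8750, γ^t·E[r] = 2.875000, running G = 2.875000
t=1: π = [0.1563, 0.1406, 0.1875, 0.1875, 0.1563, 0.1719], E[r] = 1.9531, γ^t·E[r] = 1.562500, running G = 4.437500
t=2: π = [0.1660, 0.1465, 0.1895, 0.1641, 0.1719, 0.1621], E[r] = 2.1895, γ^t·E[r] = 1.401250, running G = 5.838750
t=3: π = [0.1670, 0.1453, 0.1873, 0.1672, 0.1692, 0.1641], E[r] = 2.1580, γ^t·E[r] = 1.104875, running G = 6.943625
t=4: π = [0.1666, 0.1455, 0.1876, 0.1670, 0.1693, 0.1640], E[r] = 2.1590, γ^t·E[r] = 0.884325, running G = 7.827950
t=5: π = [0.1666, 0.1455, 0.1875, 0.1670, 0.1693, 0.1640], E[r] = 2.1595, γ^t·E[r] = 0.707616, running G = 8.535566
t=6: π = [0.1666, 0.1455, 0.1875, 0.1670, 0.1693, 0.1640], E[r] = 2.1594, γ^t·E[r] = 0.566063, running G = 9.101630
t=7: π = [0.1666, 0.1455, 0.1875, 0.1670, 0.1693, 0.1640], E[r] = 2.1594, γ^t·E[r] = 0.452853, running G = 9.554482

G = 9.5545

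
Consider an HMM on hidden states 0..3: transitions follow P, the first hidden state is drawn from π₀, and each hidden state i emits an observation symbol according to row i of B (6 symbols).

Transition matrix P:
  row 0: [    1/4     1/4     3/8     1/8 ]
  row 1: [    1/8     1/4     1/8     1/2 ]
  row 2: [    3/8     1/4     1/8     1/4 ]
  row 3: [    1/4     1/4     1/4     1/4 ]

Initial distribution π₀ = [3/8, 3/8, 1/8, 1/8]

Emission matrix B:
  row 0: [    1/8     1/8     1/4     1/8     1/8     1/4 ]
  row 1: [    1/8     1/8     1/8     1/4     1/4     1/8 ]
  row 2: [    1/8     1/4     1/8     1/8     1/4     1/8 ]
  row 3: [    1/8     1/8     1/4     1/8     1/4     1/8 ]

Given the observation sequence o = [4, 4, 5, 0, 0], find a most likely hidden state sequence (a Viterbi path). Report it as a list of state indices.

path = [1, 3, 0, 2, 0]

t=0: δ = [4.688e-02, 9.375e-02, 3.125e-02, 3.125e-02]  (obs o_0=4)
t=1: δ = [1.465e-03, 5.859e-03, 4.395e-03, 1.172e-02]  ψ = [0, 1, 0, 1]  (obs o_1=4)
t=2: δ = [7.324e-04, 3.662e-04, 3.662e-04, 3.662e-04]  ψ = [3, 3, 3, 1]  (obs o_2=5)
t=3: δ = [2.289e-05, 2.289e-05, 3.433e-05, 2.289e-05]  ψ = [0, 0, 0, 1]  (obs o_3=0)
t=4: δ = [1.609e-06, 1.073e-06, 1.073e-06, 1.431e-06]  ψ = [2, 2, 0, 1]  (obs o_4=0)
backtrack: best end state = 0; path = [1, 3, 0, 2, 0]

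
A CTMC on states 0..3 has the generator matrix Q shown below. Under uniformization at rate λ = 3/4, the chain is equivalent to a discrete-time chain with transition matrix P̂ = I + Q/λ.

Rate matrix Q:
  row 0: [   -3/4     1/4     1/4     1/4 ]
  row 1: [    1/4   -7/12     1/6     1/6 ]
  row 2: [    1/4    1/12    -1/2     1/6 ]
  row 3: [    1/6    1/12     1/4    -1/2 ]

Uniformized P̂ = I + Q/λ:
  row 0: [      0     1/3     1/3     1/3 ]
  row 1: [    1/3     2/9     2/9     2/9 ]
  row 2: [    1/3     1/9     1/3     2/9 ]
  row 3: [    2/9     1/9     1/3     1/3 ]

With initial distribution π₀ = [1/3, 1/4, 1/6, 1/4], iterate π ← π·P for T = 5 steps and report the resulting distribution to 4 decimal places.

t=0: π = [0.3333, 0.2500, 0.1667, 0.2500]
t=1: π = [0.1944, 0.2130, 0.3056, 0.2870]
t=2: π = [0.2366, 0.1780, 0.3097, 0.2757]
t=3: π = [0.2238, 0.1835, 0.3136, 0.2791]
t=4: π = [0.2277, 0.1812, 0.3129, 0.2781]
t=5: π = [0.2265, 0.1819, 0.3132, 0.2784]

π = [0.2265, 0.1819, 0.3132, 0.2784]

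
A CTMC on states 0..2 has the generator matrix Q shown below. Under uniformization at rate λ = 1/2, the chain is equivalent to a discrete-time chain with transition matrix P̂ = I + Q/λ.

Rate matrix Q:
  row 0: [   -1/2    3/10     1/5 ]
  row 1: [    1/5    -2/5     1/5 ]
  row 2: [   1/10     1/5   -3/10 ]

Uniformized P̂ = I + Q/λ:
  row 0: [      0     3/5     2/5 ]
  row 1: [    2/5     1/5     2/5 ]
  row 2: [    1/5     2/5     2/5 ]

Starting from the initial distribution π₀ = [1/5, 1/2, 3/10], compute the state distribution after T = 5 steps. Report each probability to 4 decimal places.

π = [0.2294, 0.3706, 0.4000]

t=0: π = [0.2000, 0.5000, 0.3000]
t=1: π = [0.2600, 0.3400, 0.4000]
t=2: π = [0.2160, 0.3840, 0.4000]
t=3: π = [0.2336, 0.3664, 0.4000]
t=4: π = [0.2266, 0.3734, 0.4000]
t=5: π = [0.2294, 0.3706, 0.4000]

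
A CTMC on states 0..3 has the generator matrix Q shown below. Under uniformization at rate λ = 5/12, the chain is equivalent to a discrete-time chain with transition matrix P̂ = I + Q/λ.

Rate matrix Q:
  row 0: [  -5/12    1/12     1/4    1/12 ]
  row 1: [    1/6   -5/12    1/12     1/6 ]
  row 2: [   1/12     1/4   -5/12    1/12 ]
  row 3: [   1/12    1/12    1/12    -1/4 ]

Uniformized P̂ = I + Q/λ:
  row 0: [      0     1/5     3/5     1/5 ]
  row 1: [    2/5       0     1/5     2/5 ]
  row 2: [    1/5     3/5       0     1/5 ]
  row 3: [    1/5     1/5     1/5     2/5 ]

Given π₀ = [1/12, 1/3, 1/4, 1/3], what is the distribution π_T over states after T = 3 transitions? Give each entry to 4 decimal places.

t=0: π = [0.0833, 0.3333, 0.2500, 0.3333]
t=1: π = [0.2500, 0.2333, 0.1833, 0.3333]
t=2: π = [0.1967, 0.2267, 0.2633, 0.3133]
t=3: π = [0.2060, 0.2600, 0.2260, 0.3080]

π = [0.2060, 0.2600, 0.2260, 0.3080]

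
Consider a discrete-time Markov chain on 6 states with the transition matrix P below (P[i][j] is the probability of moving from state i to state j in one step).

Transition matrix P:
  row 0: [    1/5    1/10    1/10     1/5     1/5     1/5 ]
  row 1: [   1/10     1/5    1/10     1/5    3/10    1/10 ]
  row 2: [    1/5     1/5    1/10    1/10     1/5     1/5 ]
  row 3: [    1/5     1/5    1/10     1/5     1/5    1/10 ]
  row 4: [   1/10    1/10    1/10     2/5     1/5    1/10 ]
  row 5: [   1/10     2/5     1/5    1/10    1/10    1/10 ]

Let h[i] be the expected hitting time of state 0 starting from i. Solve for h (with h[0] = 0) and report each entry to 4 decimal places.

First-step conditioning: h[0] = 0; for i ≠ 0, h[i] = 1 + Σ_k P[i][k]·h[k].
  h[1] = 1 + 1/5·h[1] + 1/10·h[2] + 1/5·h[3] + 3/10·h[4] + 1/10·h[5]
  h[2] = 1 + 1/5·h[1] + 1/10·h[2] + 1/10·h[3] + 1/5·h[4] + 1/5·h[5]
  h[3] = 1 + 1/5·h[1] + 1/10·h[2] + 1/5·h[3] + 1/5·h[4] + 1/10·h[5]
  h[4] = 1 + 1/10·h[1] + 1/10·h[2] + 2/5·h[3] + 1/5·h[4] + 1/10·h[5]
  h[5] = 1 + 2/5·h[1] + 1/5·h[2] + 1/10·h[3] + 1/10·h[4] + 1/10·h[5]
Solving the 5×5 linear system over states ≠ 0 gives exactly h = [0, 15/2, 16855/2464, 1515/224, 825/112, 18565/2464] (h[0] = 0 is the target).

h = [0.0000, 7.5000, 6.8405, 6.7634, 7.3661, 7.5345]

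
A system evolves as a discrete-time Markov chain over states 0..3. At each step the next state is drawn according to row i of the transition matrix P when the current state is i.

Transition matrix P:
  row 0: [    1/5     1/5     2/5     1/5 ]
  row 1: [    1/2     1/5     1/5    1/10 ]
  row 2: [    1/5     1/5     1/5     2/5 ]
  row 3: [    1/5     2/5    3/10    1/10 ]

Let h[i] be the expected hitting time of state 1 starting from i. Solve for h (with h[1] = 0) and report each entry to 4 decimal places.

First-step conditioning: h[1] = 0; for i ≠ 1, h[i] = 1 + Σ_k P[i][k]·h[k].
  h[0] = 1 + 1/5·h[0] + 2/5·h[2] + 1/5·h[3]
  h[2] = 1 + 1/5·h[0] + 1/5·h[2] + 2/5·h[3]
  h[3] = 1 + 1/5·h[0] + 3/10·h[2] + 1/10·h[3]
Solving the 3×3 linear system over states ≠ 1 gives exactly h = [335/83, 0, 325/83, 275/83] (h[1] = 0 is the target).

h = [4.0361, 0.0000, 3.9157, 3.3133]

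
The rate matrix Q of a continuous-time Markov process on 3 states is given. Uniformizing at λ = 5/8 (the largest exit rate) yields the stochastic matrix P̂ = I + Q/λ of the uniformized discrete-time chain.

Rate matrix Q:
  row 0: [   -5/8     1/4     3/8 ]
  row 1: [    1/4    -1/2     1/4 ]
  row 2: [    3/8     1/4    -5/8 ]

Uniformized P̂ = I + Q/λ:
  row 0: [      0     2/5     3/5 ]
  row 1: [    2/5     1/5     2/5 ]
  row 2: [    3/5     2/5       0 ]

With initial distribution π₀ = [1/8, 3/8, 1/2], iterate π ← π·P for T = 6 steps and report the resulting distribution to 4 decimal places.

π = [0.3246, 0.3333, 0.3421]

t=0: π = [0.1250, 0.3750, 0.5000]
t=1: π = [0.4500, 0.3250, 0.2250]
t=2: π = [0.2650, 0.3350, 0.4000]
t=3: π = [0.3740, 0.3330, 0.2930]
t=4: π = [0.3090, 0.3334, 0.3576]
t=5: π = [0.3479, 0.3333, 0.3188]
t=6: π = [0.3246, 0.3333, 0.3421]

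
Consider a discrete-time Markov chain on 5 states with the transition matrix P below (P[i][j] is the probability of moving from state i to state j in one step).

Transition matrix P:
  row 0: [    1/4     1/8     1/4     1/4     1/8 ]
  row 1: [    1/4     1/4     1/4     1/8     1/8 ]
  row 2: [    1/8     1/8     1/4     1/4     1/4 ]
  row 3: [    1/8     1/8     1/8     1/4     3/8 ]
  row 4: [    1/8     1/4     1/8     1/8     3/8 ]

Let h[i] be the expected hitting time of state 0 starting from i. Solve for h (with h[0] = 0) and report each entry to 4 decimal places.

h = [0.0000, 5.8137, 6.7578, 6.7412, 6.6253]

First-step conditioning: h[0] = 0; for i ≠ 0, h[i] = 1 + Σ_k P[i][k]·h[k].
  h[1] = 1 + 1/4·h[1] + 1/4·h[2] + 1/8·h[3] + 1/8·h[4]
  h[2] = 1 + 1/8·h[1] + 1/4·h[2] + 1/4·h[3] + 1/4·h[4]
  h[3] = 1 + 1/8·h[1] + 1/8·h[2] + 1/4·h[3] + 3/8·h[4]
  h[4] = 1 + 1/4·h[1] + 1/8·h[2] + 1/8·h[3] + 3/8·h[4]
Solving the 4×4 linear system over states ≠ 0 gives exactly h = [0, 936/161, 1088/161, 3256/483, 3200/483] (h[0] = 0 is the target).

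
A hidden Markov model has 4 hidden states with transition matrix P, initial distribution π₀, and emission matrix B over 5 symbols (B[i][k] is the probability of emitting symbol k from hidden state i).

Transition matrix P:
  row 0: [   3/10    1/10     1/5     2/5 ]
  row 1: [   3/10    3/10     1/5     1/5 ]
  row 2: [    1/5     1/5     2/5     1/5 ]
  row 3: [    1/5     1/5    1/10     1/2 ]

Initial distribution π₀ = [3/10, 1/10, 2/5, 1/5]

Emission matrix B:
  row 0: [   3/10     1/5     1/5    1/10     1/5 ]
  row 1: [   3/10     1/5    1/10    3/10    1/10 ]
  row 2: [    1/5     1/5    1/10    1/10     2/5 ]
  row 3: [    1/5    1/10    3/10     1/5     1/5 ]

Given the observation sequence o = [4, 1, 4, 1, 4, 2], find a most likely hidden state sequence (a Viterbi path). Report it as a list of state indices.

path = [2, 2, 2, 2, 2, 3]

t=0: δ = [6.000e-02, 1.000e-02, 1.600e-01, 4.000e-02]  (obs o_0=4)
t=1: δ = [6.400e-03, 6.400e-03, 1.280e-02, 3.200e-03]  ψ = [2, 2, 2, 2]  (obs o_1=1)
t=2: δ = [5.120e-04, 2.560e-04, 2.048e-03, 5.120e-04]  ψ = [2, 2, 2, 0]  (obs o_2=4)
t=3: δ = [8.192e-05, 8.192e-05, 1.638e-04, 4.096e-05]  ψ = [2, 2, 2, 2]  (obs o_3=1)
t=4: δ = [6.554e-06, 3.277e-06, 2.621e-05, 6.554e-06]  ψ = [2, 2, 2, 0]  (obs o_4=4)
t=5: δ = [1.049e-06, 5.243e-07, 1.049e-06, 1.573e-06]  ψ = [2, 2, 2, 2]  (obs o_5=2)
backtrack: best end state = 3; path = [2, 2, 2, 2, 2, 3]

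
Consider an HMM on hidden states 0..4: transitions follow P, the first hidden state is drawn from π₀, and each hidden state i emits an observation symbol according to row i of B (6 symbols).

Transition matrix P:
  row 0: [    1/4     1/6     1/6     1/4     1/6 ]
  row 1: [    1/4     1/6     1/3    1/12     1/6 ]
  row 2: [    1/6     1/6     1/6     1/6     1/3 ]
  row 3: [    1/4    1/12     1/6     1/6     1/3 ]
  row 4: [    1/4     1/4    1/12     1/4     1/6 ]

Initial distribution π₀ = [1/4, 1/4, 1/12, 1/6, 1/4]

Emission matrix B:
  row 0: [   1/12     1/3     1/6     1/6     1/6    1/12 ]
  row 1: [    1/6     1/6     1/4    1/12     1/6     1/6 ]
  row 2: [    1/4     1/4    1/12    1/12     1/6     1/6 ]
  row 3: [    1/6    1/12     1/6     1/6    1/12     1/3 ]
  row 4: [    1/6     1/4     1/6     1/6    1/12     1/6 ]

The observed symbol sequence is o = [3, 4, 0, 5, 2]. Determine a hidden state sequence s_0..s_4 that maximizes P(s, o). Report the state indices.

t=0: δ = [4.167e-02, 2.083e-02, 6.944e-03, 2.778e-02, 4.167e-02]  (obs o_0=3)
t=1: δ = [1.736e-03, 1.736e-03, 1.157e-03, 8.681e-04, 7.716e-04]  ψ = [0, 4, 0, 0, 3]  (obs o_1=4)
t=2: δ = [3.617e-05, 4.823e-05, 1.447e-04, 7.234e-05, 6.430e-05]  ψ = [0, 0, 1, 0, 2]  (obs o_2=0)
t=3: δ = [2.009e-06, 4.019e-06, 4.019e-06, 8.038e-06, 8.038e-06]  ψ = [2, 2, 2, 2, 2]  (obs o_3=5)
t=4: δ = [3.349e-07, 5.023e-07, 1.116e-07, 3.349e-07, 4.465e-07]  ψ = [3, 4, 1, 4, 3]  (obs o_4=2)
backtrack: best end state = 1; path = [4, 1, 2, 4, 1]

path = [4, 1, 2, 4, 1]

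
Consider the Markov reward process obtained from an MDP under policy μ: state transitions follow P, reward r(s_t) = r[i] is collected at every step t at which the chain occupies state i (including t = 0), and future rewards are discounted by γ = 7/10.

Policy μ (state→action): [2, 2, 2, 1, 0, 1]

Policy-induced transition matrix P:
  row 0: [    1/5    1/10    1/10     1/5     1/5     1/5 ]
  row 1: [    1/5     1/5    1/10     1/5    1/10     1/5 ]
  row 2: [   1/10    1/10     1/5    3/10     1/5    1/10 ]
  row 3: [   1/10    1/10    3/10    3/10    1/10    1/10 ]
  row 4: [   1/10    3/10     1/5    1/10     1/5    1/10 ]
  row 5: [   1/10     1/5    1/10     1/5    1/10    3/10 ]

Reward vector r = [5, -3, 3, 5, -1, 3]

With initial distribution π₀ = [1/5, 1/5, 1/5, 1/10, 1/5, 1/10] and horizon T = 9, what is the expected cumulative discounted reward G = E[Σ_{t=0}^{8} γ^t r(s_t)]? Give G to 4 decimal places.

t=0: π = [0.2000, 0.2000, 0.2000, 0.1000, 0.2000, 0.1000], E[r] = 1.6000, γ^t·E[r] = 1.600000, running G = 1.600000
t=1: π = [0.1400, 0.1700, 0.1600, 0.2100, 0.1600, 0.1600], E[r] = 2.0400, γ^t·E[r] = 1.428000, running G = 3.028000
t=2: π = [0.1310, 0.1650, 0.1740, 0.2210, 0.1460, 0.1630], E[r] = 2.1300, γ^t·E[r] = 1.043700, running G = 4.071700
t=3: π = [0.1296, 0.1620, 0.1762, 0.2249, 0.1451, 0.1622], E[r] = 2.1566, γ^t·E[r] = 0.739714, running G = 4.811414
t=4: π = [0.1292, 0.1614, 0.1771, 0.2256, 0.1451, 0.1616], E[r] = 2.1605, γ^t·E[r] = 0.518741, running G = 5.330155
t=5: π = [0.1291, 0.1613, 0.1773, 0.2258, 0.1451, 0.1614], E[r] = 2.1612, γ^t·E[r] = 0.363228, running G = 5.693382
t=6: π = [0.1290, 0.1613, 0.1774, 0.2258, 0.1452, 0.1613], E[r] = 2.1613, γ^t·E[r] = 0.254271, running G = 5.947654
t=7: π = [0.1290, 0.1613, 0.1774, 0.2258, 0.1452, 0.1613], E[r] = 2.1613, γ^t·E[r] = 0.177991, running G = 6.125645
t=8: π = [0.1290, 0.1613, 0.1774, 0.2258, 0.1452, 0.1613], E[r] = 2.1613, γ^t·E[r] = 0.124594, running G = 6.250239

G = 6.2502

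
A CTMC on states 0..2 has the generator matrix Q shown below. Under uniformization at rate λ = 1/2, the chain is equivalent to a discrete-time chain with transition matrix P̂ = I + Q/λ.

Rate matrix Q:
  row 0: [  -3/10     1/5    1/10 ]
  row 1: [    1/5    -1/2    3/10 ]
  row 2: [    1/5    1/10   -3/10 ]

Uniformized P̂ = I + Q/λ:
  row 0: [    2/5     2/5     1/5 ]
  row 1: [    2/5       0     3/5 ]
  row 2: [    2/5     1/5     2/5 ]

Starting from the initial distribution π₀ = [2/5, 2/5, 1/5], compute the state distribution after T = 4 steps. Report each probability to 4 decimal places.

t=0: π = [0.4000, 0.4000, 0.2000]
t=1: π = [0.4000, 0.2000, 0.4000]
t=2: π = [0.4000, 0.2400, 0.3600]
t=3: π = [0.4000, 0.2320, 0.3680]
t=4: π = [0.4000, 0.2336, 0.3664]

π = [0.4000, 0.2336, 0.3664]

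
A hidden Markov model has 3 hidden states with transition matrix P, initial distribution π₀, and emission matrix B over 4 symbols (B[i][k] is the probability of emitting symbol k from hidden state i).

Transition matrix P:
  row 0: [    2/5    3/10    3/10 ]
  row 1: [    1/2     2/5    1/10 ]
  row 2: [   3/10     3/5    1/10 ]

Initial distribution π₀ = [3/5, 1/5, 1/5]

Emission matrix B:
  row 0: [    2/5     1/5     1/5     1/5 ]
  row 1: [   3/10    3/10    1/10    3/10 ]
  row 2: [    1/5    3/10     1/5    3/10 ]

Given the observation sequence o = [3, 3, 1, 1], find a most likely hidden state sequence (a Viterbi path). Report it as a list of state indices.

path = [0, 2, 1, 1]

t=0: δ = [1.200e-01, 6.000e-02, 6.000e-02]  (obs o_0=3)
t=1: δ = [9.600e-03, 1.080e-02, 1.080e-02]  ψ = [0, 0, 0]  (obs o_1=3)
t=2: δ = [1.080e-03, 1.944e-03, 8.640e-04]  ψ = [1, 2, 0]  (obs o_2=1)
t=3: δ = [1.944e-04, 2.333e-04, 9.720e-05]  ψ = [1, 1, 0]  (obs o_3=1)
backtrack: best end state = 1; path = [0, 2, 1, 1]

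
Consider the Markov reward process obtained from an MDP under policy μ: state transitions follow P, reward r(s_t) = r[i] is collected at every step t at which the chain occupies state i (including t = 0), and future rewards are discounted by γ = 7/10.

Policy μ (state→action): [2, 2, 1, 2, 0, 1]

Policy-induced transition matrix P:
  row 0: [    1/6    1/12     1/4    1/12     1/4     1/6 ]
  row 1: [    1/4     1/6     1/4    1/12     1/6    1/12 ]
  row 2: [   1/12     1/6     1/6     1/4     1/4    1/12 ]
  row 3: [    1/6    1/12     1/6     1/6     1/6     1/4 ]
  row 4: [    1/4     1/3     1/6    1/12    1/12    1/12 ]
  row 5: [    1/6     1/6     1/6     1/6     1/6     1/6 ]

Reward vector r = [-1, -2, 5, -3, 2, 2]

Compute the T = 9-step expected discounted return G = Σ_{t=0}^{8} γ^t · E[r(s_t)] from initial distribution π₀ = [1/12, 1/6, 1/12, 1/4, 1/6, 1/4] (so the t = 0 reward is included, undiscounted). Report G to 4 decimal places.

t=0: π = [0.0833, 0.1667, 0.0833, 0.2500, 0.1667, 0.2500], E[r] = 0.0833, γ^t·E[r] = 0.083333, running G = 0.083333
t=1: π = [0.1875, 0.1667, 0.1875, 0.1389, 0.1667, 0.1528], E[r] = 0.6389, γ^t·E[r] = 0.447222, running G = 0.530556
t=2: π = [0.1788, 0.1672, 0.1962, 0.1389, 0.1840, 0.1348], E[r] = 0.6887, γ^t·E[r] = 0.337442, running G = 0.867998
t=3: π = [0.1796, 0.1709, 0.1955, 0.1388, 0.1826, 0.1326], E[r] = 0.6701, γ^t·E[r] = 0.229841, running G = 1.097839
t=4: π = [0.1798, 0.1706, 0.1959, 0.1385, 0.1827, 0.1325], E[r] = 0.6732, γ^t·E[r] = 0.161633, running G = 1.259471
t=5: π = [0.1798, 0.1706, 0.1959, 0.1386, 0.1827, 0.1324], E[r] = 0.6731, γ^t·E[r] = 0.113124, running G = 1.372595
t=6: π = [0.1798, 0.1706, 0.1959, 0.1386, 0.1827, 0.1324], E[r] = 0.6730, γ^t·E[r] = 0.079181, running G = 1.451777
t=7: π = [0.1798, 0.1706, 0.1959, 0.1386, 0.1827, 0.1324], E[r] = 0.6730, γ^t·E[r] = 0.055428, running G = 1.507205
t=8: π = [0.1798, 0.1706, 0.1959, 0.1386, 0.1827, 0.1324], E[r] = 0.6730, γ^t·E[r] = 0.038800, running G = 1.546004

G = 1.5460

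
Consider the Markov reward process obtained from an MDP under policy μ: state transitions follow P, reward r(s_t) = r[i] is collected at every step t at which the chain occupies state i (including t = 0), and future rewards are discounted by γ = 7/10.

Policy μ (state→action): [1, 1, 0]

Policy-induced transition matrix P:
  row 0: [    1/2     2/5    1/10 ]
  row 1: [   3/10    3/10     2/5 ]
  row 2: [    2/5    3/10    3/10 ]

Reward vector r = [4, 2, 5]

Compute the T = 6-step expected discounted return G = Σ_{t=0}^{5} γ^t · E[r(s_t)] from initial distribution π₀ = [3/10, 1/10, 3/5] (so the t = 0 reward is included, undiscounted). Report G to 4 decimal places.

t=0: π = [0.3000, 0.1000, 0.6000], E[r] = 4.4000, γ^t·E[r] = 4.400000, running G = 4.400000
t=1: π = [0.4200, 0.3300, 0.2500], E[r] = 3.5900, γ^t·E[r] = 2.513000, running G = 6.913000
t=2: π = [0.4090, 0.3420, 0.2490], E[r] = 3.5650, γ^t·E[r] = 1.746850, running G = 8.659850
t=3: π = [0.4067, 0.3409, 0.2524], E[r] = 3.5706, γ^t·E[r] = 1.224716, running G = 9.884566
t=4: π = [0.4066, 0.3407, 0.2528], E[r] = 3.5714, γ^t·E[r] = 0.857496, running G = 10.742061
t=5: π = [0.4066, 0.3407, 0.2528], E[r] = 3.5714, γ^t·E[r] = 0.600251, running G = 11.342312

G = 11.3423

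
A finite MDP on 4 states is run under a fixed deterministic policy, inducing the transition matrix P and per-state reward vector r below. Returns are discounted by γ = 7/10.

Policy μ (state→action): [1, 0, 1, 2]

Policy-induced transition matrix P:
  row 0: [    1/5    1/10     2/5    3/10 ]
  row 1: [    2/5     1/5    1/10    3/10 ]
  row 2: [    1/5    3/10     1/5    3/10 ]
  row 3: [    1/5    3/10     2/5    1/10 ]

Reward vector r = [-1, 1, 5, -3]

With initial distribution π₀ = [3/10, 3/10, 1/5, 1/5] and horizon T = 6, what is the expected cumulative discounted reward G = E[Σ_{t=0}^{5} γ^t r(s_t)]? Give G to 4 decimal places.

G = 1.5448

t=0: π = [0.3000, 0.3000, 0.2000, 0.2000], E[r] = 0.4000, γ^t·E[r] = 0.400000, running G = 0.400000
t=1: π = [0.2600, 0.2100, 0.2700, 0.2600], E[r] = 0.5200, γ^t·E[r] = 0.364000, running G = 0.764000
t=2: π = [0.2420, 0.2270, 0.2830, 0.2480], E[r] = 0.6560, γ^t·E[r] = 0.321440, running G = 1.085440
t=3: π = [0.2454, 0.2289, 0.2753, 0.2504], E[r] = 0.6088, γ^t·E[r] = 0.208818, running G = 1.294258
t=4: π = [0.2458, 0.2280, 0.2763, 0.2499], E[r] = 0.6138, γ^t·E[r] = 0.147383, running G = 1.441641
t=5: π = [0.2456, 0.2280, 0.2763, 0.2500], E[r] = 0.6141, γ^t·E[r] = 0.103207, running G = 1.544848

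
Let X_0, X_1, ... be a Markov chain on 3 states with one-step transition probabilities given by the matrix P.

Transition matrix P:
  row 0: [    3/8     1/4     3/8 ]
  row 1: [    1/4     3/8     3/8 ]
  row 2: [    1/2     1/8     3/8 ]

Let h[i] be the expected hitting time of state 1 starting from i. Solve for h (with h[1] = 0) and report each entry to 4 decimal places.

h = [4.9231, 0.0000, 5.5385]

First-step conditioning: h[1] = 0; for i ≠ 1, h[i] = 1 + Σ_k P[i][k]·h[k].
  h[0] = 1 + 3/8·h[0] + 3/8·h[2]
  h[2] = 1 + 1/2·h[0] + 3/8·h[2]
Solving the 2×2 linear system over states ≠ 1 gives exactly h = [64/13, 0, 72/13] (h[1] = 0 is the target).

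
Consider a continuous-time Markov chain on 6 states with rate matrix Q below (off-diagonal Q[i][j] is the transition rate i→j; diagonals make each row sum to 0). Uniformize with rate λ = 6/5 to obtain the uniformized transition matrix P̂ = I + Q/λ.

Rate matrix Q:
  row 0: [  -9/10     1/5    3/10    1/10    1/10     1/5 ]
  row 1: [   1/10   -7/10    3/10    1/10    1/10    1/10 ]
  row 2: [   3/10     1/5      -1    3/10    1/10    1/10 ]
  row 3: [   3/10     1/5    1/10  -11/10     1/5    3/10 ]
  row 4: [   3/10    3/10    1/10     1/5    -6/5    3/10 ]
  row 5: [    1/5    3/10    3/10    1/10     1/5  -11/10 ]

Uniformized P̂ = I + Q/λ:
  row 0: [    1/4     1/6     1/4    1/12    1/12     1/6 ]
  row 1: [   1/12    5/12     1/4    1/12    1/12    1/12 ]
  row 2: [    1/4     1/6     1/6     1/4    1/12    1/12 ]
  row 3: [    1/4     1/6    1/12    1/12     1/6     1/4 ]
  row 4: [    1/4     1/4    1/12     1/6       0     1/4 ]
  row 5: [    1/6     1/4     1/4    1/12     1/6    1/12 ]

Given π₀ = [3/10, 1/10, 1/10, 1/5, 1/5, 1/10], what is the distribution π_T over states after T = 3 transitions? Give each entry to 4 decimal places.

t=0: π = [0.3000, 0.1000, 0.1000, 0.2000, 0.2000, 0.1000]
t=1: π = [0.2250, 0.2167, 0.1750, 0.1167, 0.0917, 0.1750]
t=2: π = [0.1993, 0.2431, 0.2007, 0.1201, 0.1000, 0.1368]
t=3: π = [0.1981, 0.2472, 0.1966, 0.1251, 0.0964, 0.1366]

π = [0.1981, 0.2472, 0.1966, 0.1251, 0.0964, 0.1366]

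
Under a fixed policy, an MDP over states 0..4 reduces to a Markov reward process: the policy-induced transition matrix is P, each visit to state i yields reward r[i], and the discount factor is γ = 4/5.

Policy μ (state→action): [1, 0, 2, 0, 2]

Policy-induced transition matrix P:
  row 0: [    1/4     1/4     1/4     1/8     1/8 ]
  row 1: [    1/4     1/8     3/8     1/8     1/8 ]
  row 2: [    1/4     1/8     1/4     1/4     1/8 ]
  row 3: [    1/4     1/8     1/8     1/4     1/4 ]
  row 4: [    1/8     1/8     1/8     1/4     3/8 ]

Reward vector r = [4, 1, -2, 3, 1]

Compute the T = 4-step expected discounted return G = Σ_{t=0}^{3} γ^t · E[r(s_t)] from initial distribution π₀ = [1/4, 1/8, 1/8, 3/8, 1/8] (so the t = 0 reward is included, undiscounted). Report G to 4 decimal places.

G = 4.9623

t=0: π = [0.2500, 0.1250, 0.1250, 0.3750, 0.1250], E[r] = 2.1250, γ^t·E[r] = 2.125000, running G = 2.125000
t=1: π = [0.2344, 0.1563, 0.2031, 0.2031, 0.2031], E[r] = 1.5000, γ^t·E[r] = 1.200000, running G = 3.325000
t=2: π = [0.2246, 0.1543, 0.2188, 0.2012, 0.2012], E[r] = 1.4199, γ^t·E[r] = 0.908750, running G = 4.233750
t=3: π = [0.2249, 0.1531, 0.2190, 0.2026, 0.2004], E[r] = 1.4229, γ^t·E[r] = 0.728500, running G = 4.962250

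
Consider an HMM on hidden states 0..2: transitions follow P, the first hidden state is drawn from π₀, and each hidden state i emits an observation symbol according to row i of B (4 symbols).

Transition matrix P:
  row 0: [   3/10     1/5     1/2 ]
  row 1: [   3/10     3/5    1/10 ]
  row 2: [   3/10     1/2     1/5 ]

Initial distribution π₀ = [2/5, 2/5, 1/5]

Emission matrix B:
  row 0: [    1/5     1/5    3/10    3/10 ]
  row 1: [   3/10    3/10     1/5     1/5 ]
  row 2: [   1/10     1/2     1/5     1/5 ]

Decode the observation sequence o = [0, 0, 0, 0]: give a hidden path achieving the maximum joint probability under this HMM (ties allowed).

path = [1, 1, 1, 1]

t=0: δ = [8.000e-02, 1.200e-01, 2.000e-02]  (obs o_0=0)
t=1: δ = [7.200e-03, 2.160e-02, 4.000e-03]  ψ = [1, 1, 0]  (obs o_1=0)
t=2: δ = [1.296e-03, 3.888e-03, 3.600e-04]  ψ = [1, 1, 0]  (obs o_2=0)
t=3: δ = [2.333e-04, 6.998e-04, 6.480e-05]  ψ = [1, 1, 0]  (obs o_3=0)
backtrack: best end state = 1; path = [1, 1, 1, 1]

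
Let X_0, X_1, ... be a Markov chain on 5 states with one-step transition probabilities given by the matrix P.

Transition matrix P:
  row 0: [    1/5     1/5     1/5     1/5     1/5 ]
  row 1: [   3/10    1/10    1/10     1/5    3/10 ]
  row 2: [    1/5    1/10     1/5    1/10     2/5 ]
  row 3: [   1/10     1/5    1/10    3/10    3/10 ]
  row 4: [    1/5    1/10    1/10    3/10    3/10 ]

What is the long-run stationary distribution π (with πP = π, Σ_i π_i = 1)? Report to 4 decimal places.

π = [0.1903, 0.1430, 0.1323, 0.2402, 0.2942]

Balance equations π_j = Σ_i π_i·P[i][j]:
  π_0 = 1/5·π_0 + 3/10·π_1 + 1/5·π_2 + 1/10·π_3 + 1/5·π_4
  π_1 = 1/5·π_0 + 1/10·π_1 + 1/10·π_2 + 1/5·π_3 + 1/10·π_4
  π_2 = 1/5·π_0 + 1/10·π_1 + 1/5·π_2 + 1/10·π_3 + 1/10·π_4
  π_3 = 1/5·π_0 + 1/5·π_1 + 1/10·π_2 + 3/10·π_3 + 3/10·π_4
  normalize: π_0 + π_1 + π_2 + π_3 + π_4 = 1
Solving the linear system gives exactly π = [47/247, 106/741, 98/741, 178/741, 218/741].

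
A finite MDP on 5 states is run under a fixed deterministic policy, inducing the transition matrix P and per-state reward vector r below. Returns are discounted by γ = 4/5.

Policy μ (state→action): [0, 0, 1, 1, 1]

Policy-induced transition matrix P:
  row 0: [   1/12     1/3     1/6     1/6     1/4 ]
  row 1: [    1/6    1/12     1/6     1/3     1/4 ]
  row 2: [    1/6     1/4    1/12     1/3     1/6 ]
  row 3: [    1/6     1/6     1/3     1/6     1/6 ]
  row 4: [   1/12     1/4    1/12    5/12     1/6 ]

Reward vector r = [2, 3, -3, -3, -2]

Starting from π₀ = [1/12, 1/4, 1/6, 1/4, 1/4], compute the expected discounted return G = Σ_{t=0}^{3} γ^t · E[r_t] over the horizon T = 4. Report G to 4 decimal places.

t=0: π = [0.0833, 0.2500, 0.1667, 0.2500, 0.2500], E[r] = -0.8333, γ^t·E[r] = -0.833333, running G = -0.833333
t=1: π = [0.1389, 0.1944, 0.1736, 0.2986, 0.1944], E[r] = -0.9444, γ^t·E[r] = -0.755556, running G = -1.588889
t=2: π = [0.1389, 0.2043, 0.1858, 0.2766, 0.1944], E[r] = -0.8854, γ^t·E[r] = -0.566667, running G = -2.155556
t=3: π = [0.1389, 0.2045, 0.1811, 0.2803, 0.1953], E[r] = -0.8834, γ^t·E[r] = -0.452321, running G = -2.607877

G = -2.6079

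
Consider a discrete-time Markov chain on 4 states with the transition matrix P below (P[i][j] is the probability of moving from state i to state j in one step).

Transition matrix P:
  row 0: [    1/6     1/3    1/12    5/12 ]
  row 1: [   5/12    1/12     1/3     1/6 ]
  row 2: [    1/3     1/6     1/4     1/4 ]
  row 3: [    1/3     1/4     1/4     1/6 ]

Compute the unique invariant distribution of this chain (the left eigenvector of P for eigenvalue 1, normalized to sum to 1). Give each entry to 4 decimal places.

π = [0.3014, 0.2202, 0.2181, 0.2602]

Balance equations π_j = Σ_i π_i·P[i][j]:
  π_0 = 1/6·π_0 + 5/12·π_1 + 1/3·π_2 + 1/3·π_3
  π_1 = 1/3·π_0 + 1/12·π_1 + 1/6·π_2 + 1/4·π_3
  π_2 = 1/12·π_0 + 1/3·π_1 + 1/4·π_2 + 1/4·π_3
  normalize: π_0 + π_1 + π_2 + π_3 = 1
Solving the linear system gives exactly π = [709/2352, 37/168, 171/784, 51/196].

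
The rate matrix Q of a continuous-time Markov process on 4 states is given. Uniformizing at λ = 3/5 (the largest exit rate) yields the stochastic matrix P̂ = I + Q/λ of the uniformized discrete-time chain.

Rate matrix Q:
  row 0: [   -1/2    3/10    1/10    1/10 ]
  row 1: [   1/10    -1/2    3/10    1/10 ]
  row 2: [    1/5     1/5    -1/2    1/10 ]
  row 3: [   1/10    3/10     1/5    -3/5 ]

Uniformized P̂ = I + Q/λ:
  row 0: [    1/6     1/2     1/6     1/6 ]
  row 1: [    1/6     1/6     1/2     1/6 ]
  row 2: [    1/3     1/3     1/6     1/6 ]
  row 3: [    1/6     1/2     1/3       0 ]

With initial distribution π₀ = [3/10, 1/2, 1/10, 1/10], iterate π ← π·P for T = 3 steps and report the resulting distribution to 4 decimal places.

π = [0.2162, 0.3384, 0.3023, 0.1431]

t=0: π = [0.3000, 0.5000, 0.1000, 0.1000]
t=1: π = [0.1833, 0.3167, 0.3500, 0.1500]
t=2: π = [0.2250, 0.3361, 0.2972, 0.1417]
t=3: π = [0.2162, 0.3384, 0.3023, 0.1431]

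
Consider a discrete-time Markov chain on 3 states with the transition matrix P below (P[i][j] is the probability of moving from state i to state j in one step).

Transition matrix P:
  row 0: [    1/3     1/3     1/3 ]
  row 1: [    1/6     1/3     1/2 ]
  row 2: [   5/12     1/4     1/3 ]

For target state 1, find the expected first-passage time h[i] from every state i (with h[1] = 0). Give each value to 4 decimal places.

First-step conditioning: h[1] = 0; for i ≠ 1, h[i] = 1 + Σ_k P[i][k]·h[k].
  h[0] = 1 + 1/3·h[0] + 1/3·h[2]
  h[2] = 1 + 5/12·h[0] + 1/3·h[2]
Solving the 2×2 linear system over states ≠ 1 gives exactly h = [36/11, 0, 39/11] (h[1] = 0 is the target).

h = [3.2727, 0.0000, 3.5455]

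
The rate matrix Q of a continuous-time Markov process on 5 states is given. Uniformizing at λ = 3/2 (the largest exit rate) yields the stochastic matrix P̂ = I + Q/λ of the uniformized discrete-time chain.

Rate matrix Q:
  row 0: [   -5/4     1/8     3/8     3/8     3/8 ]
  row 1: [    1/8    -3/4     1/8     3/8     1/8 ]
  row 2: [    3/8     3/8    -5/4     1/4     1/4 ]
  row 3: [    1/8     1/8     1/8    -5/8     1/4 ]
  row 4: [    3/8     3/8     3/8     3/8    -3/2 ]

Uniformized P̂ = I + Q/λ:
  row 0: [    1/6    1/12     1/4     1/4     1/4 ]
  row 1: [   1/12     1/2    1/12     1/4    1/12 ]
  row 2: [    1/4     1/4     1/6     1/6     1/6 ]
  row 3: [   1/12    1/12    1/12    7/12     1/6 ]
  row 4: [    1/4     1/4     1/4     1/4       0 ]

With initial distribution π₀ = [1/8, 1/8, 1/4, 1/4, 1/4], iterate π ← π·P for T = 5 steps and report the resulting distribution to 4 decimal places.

π = [0.1417, 0.2231, 0.1417, 0.3565, 0.1370]

t=0: π = [0.1250, 0.1250, 0.2500, 0.2500, 0.2500]
t=1: π = [0.1771, 0.2188, 0.1667, 0.3125, 0.1250]
t=2: π = [0.1467, 0.2231, 0.1476, 0.3403, 0.1424]
t=3: π = [0.1439, 0.2246, 0.1438, 0.3511, 0.1366]
t=4: π = [0.1421, 0.2237, 0.1421, 0.3551, 0.1372]
t=5: π = [0.1417, 0.2231, 0.1417, 0.3565, 0.1370]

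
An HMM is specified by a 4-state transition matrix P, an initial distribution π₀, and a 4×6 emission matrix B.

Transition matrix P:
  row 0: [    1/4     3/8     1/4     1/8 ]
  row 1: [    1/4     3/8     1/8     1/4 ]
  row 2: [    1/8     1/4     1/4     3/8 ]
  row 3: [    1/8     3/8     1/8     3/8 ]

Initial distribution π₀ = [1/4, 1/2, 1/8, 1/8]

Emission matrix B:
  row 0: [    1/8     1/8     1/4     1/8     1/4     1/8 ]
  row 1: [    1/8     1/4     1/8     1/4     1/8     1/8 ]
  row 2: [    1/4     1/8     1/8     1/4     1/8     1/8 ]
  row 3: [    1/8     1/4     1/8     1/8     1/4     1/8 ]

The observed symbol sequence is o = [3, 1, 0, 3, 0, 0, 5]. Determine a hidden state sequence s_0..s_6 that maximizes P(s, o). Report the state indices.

path = [1, 1, 1, 1, 1, 1, 1]

t=0: δ = [3.125e-02, 1.250e-01, 3.125e-02, 1.562e-02]  (obs o_0=3)
t=1: δ = [3.906e-03, 1.172e-02, 1.953e-03, 7.812e-03]  ψ = [1, 1, 1, 1]  (obs o_1=1)
t=2: δ = [3.662e-04, 5.493e-04, 3.662e-04, 3.662e-04]  ψ = [1, 1, 1, 1]  (obs o_2=0)
t=3: δ = [1.717e-05, 5.150e-05, 2.289e-05, 1.717e-05]  ψ = [1, 1, 0, 1]  (obs o_3=3)
t=4: δ = [1.609e-06, 2.414e-06, 1.609e-06, 1.609e-06]  ψ = [1, 1, 1, 1]  (obs o_4=0)
t=5: δ = [7.544e-08, 1.132e-07, 1.006e-07, 7.544e-08]  ψ = [1, 1, 0, 1]  (obs o_5=0)
t=6: δ = [3.536e-09, 5.304e-09, 3.143e-09, 4.715e-09]  ψ = [1, 1, 2, 2]  (obs o_6=5)
backtrack: best end state = 1; path = [1, 1, 1, 1, 1, 1, 1]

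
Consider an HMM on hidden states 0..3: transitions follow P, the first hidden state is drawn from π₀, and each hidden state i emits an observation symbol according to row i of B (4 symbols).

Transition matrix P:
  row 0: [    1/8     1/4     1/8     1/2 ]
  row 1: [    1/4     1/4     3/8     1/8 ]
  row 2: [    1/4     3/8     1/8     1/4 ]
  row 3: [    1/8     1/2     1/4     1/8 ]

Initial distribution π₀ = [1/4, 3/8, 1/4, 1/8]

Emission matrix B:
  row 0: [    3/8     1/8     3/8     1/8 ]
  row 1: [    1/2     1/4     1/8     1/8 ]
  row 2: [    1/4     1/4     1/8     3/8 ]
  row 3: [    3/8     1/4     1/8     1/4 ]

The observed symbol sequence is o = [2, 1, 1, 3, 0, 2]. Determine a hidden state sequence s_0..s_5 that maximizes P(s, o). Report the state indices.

t=0: δ = [9.375e-02, 4.688e-02, 3.125e-02, 1.562e-02]  (obs o_0=2)
t=1: δ = [1.465e-03, 5.859e-03, 4.395e-03, 1.172e-02]  ψ = [0, 0, 1, 0]  (obs o_1=1)
t=2: δ = [1.831e-04, 1.465e-03, 7.324e-04, 3.662e-04]  ψ = [1, 3, 3, 3]  (obs o_2=1)
t=3: δ = [4.578e-05, 4.578e-05, 2.060e-04, 4.578e-05]  ψ = [1, 1, 1, 1]  (obs o_3=3)
t=4: δ = [1.931e-05, 3.862e-05, 6.437e-06, 1.931e-05]  ψ = [2, 2, 2, 2]  (obs o_4=0)
t=5: δ = [3.621e-06, 1.207e-06, 1.810e-06, 1.207e-06]  ψ = [1, 1, 1, 0]  (obs o_5=2)
backtrack: best end state = 0; path = [0, 3, 1, 2, 1, 0]

path = [0, 3, 1, 2, 1, 0]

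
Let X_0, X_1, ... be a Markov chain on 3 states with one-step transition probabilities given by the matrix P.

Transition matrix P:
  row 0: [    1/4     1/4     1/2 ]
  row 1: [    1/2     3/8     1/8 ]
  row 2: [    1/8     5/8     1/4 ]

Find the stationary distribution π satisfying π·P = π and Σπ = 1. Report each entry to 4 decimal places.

π = [0.3165, 0.4051, 0.2785]

Balance equations π_j = Σ_i π_i·P[i][j]:
  π_0 = 1/4·π_0 + 1/2·π_1 + 1/8·π_2
  π_1 = 1/4·π_0 + 3/8·π_1 + 5/8·π_2
  normalize: π_0 + π_1 + π_2 = 1
Solving the linear system gives exactly π = [25/79, 32/79, 22/79].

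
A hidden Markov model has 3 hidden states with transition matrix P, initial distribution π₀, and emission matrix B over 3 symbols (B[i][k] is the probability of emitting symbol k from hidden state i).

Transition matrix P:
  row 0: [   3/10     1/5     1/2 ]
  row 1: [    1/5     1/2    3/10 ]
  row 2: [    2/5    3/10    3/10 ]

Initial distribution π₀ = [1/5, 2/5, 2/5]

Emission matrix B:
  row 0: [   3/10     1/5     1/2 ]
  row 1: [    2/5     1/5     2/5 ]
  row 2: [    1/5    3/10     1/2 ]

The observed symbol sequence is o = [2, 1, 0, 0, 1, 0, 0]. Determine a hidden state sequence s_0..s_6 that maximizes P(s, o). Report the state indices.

t=0: δ = [1.000e-01, 1.600e-01, 2.000e-01]  (obs o_0=2)
t=1: δ = [1.600e-02, 1.600e-02, 1.800e-02]  ψ = [2, 1, 2]  (obs o_1=1)
t=2: δ = [2.160e-03, 3.200e-03, 1.600e-03]  ψ = [2, 1, 0]  (obs o_2=0)
t=3: δ = [1.944e-04, 6.400e-04, 2.160e-04]  ψ = [0, 1, 0]  (obs o_3=0)
t=4: δ = [2.560e-05, 6.400e-05, 5.760e-05]  ψ = [1, 1, 1]  (obs o_4=1)
t=5: δ = [6.912e-06, 1.280e-05, 3.840e-06]  ψ = [2, 1, 1]  (obs o_5=0)
t=6: δ = [7.680e-07, 2.560e-06, 7.680e-07]  ψ = [1, 1, 1]  (obs o_6=0)
backtrack: best end state = 1; path = [1, 1, 1, 1, 1, 1, 1]

path = [1, 1, 1, 1, 1, 1, 1]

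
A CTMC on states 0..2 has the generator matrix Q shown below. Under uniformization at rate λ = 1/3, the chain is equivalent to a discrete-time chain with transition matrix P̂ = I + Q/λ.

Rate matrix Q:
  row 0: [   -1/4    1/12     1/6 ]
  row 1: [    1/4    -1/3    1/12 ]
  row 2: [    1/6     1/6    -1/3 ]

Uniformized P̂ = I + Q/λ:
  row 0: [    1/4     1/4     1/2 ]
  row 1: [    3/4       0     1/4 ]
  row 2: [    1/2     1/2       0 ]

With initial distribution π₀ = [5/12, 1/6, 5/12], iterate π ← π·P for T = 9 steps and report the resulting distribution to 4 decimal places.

π = [0.4517, 0.2580, 0.2903]

t=0: π = [0.4167, 0.1667, 0.4167]
t=1: π = [0.4375, 0.3125, 0.2500]
t=2: π = [0.4688, 0.2344, 0.2969]
t=3: π = [0.4414, 0.2656, 0.2930]
t=4: π = [0.4561, 0.2568, 0.2871]
t=5: π = [0.4502, 0.2576, 0.2922]
t=6: π = [0.4518, 0.2587, 0.2895]
t=7: π = [0.4517, 0.2577, 0.2906]
t=8: π = [0.4515, 0.2582, 0.2903]
t=9: π = [0.4517, 0.2580, 0.2903]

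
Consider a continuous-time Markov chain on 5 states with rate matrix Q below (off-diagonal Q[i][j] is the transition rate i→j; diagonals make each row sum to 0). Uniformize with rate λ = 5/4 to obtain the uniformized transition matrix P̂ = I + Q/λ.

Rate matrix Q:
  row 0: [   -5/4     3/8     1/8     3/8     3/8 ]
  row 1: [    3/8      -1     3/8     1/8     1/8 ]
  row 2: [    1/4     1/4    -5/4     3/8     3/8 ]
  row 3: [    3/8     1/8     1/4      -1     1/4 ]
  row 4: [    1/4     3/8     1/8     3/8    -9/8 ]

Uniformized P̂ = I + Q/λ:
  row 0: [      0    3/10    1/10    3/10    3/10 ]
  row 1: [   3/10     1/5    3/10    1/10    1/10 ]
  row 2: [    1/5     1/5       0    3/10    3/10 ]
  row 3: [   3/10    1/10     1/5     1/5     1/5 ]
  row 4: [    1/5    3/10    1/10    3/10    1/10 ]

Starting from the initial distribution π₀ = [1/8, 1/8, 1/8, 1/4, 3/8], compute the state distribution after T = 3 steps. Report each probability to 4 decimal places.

t=0: π = [0.1250, 0.1250, 0.1250, 0.2500, 0.3750]
t=1: π = [0.2125, 0.2250, 0.1375, 0.2500, 0.1750]
t=2: π = [0.2050, 0.2138, 0.1563, 0.2300, 0.1950]
t=3: π = [0.2034, 0.2170, 0.1501, 0.2343, 0.1953]

π = [0.2034, 0.2170, 0.1501, 0.2343, 0.1953]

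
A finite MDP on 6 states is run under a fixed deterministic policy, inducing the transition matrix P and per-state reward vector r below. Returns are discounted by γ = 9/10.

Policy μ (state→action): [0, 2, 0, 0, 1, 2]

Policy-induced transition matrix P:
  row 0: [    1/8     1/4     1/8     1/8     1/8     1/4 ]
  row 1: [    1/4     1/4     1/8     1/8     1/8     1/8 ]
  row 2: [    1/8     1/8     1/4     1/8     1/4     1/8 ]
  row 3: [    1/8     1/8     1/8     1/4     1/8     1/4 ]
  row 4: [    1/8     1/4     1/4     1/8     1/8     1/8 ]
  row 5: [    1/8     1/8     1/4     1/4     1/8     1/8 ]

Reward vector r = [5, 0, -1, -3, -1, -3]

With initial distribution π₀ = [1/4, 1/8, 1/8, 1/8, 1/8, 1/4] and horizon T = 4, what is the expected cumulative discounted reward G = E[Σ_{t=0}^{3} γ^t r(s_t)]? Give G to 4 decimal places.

t=0: π = [0.2500, 0.1250, 0.1250, 0.1250, 0.1250, 0.2500], E[r] = -0.1250, γ^t·E[r] = -0.125000, running G = -0.125000
t=1: π = [0.1406, 0.1875, 0.1875, 0.1719, 0.1406, 0.1719], E[r] = -0.6563, γ^t·E[r] = -0.590625, running G = -0.715625
t=2: π = [0.1484, 0.1836, 0.1875, 0.1680, 0.1484, 0.1641], E[r] = -0.5898, γ^t·E[r] = -0.477773, running G = -1.193398
t=3: π = [0.1479, 0.1851, 0.1875, 0.1665, 0.1484, 0.1646], E[r] = -0.5894, γ^t·E[r] = -0.429640, running G = -1.623039

G = -1.6230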